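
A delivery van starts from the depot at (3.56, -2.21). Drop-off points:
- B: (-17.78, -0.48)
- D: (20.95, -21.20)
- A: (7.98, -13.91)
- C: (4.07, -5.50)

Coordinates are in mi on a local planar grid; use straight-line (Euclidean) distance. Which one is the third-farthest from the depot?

Distance to each, sorted:
D: 25.7 mi
B: 21.4 mi
A: 12.5 mi
C: 3.3 mi
The third-farthest is A at 12.5 mi.

A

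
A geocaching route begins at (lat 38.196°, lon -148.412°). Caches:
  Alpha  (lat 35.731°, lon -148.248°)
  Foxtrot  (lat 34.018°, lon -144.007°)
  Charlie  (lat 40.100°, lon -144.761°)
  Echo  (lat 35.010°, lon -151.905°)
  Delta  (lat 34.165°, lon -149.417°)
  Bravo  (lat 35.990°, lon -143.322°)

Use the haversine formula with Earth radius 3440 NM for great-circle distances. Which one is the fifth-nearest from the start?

Bravo

Distances from the start ((lat 38.196°, lon -148.412°)):
Alpha: 148.2 NM
Charlie: 204.8 NM
Delta: 246.9 NM
Echo: 254.8 NM
Bravo: 277.4 NM
Foxtrot: 329.4 NM
The fifth-nearest is Bravo at 277.4 NM.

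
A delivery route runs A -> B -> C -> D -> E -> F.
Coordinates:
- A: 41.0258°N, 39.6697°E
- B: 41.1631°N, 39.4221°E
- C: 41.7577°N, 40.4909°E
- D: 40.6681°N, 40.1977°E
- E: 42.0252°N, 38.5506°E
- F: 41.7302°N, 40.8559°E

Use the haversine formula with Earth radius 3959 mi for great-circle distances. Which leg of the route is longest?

D–E

Leg distances:
A→B: 16.0 mi
B→C: 68.9 mi
C→D: 76.8 mi
D→E: 126.9 mi
E→F: 120.3 mi
The longest leg is D–E at 126.9 mi.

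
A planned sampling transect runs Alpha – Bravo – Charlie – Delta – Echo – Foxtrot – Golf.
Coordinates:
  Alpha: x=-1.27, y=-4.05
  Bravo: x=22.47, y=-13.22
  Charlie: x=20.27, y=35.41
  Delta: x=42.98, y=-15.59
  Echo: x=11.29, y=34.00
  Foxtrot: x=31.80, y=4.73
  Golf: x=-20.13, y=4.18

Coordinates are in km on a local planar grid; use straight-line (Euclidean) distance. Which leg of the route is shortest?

Leg distances:
Alpha→Bravo: 25.4 km
Bravo→Charlie: 48.7 km
Charlie→Delta: 55.8 km
Delta→Echo: 58.9 km
Echo→Foxtrot: 35.7 km
Foxtrot→Golf: 51.9 km
The shortest leg is Alpha–Bravo at 25.4 km.

Alpha–Bravo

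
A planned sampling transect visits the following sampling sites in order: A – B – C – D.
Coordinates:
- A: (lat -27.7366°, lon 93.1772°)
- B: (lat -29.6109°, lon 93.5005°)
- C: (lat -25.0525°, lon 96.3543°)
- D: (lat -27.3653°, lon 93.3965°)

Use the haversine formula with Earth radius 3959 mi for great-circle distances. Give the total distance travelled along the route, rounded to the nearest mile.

Leg distances:
A→B: 131.0 mi  (cumulative 131.0 mi)
B→C: 360.4 mi  (cumulative 491.4 mi)
C→D: 243.2 mi  (cumulative 734.6 mi)
Total route length ≈ 735 mi.

735 mi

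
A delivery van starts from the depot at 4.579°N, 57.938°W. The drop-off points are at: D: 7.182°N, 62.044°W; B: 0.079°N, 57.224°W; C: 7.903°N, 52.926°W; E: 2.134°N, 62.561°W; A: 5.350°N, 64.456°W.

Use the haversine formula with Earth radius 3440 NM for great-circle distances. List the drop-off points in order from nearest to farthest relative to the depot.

Computing each great-circle distance from 4.579°N, 57.938°W:
B 0.079°N, 57.224°W: 273.5 NM
D 7.182°N, 62.044°W: 290.8 NM
E 2.134°N, 62.561°W: 313.6 NM
C 7.903°N, 52.926°W: 359.6 NM
A 5.350°N, 64.456°W: 392.6 NM

B, D, E, C, A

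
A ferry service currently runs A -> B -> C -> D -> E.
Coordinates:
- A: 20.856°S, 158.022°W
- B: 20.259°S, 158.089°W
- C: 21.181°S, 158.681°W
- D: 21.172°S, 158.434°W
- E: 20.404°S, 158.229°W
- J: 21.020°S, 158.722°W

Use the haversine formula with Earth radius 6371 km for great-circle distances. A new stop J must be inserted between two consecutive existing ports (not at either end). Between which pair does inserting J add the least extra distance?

Added distance for inserting J between each consecutive pair:
A–B: 115.4 km
B–C: 6.0 km
C–D: 27.1 km
D–E: 31.9 km
Smallest added distance is 6.0 km, inserting between B and C.

between B and C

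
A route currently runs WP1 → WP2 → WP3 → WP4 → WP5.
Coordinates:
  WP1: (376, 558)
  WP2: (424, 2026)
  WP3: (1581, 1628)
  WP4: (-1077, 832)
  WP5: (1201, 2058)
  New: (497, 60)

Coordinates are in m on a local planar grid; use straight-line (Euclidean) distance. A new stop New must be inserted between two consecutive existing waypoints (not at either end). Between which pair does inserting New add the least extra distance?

between WP3 and WP4

Added distance for inserting New between each consecutive pair:
WP1–WP2: 1011.1 m
WP2–WP3: 2650.0 m
WP3–WP4: 884.7 m
WP4–WP5: 1284.6 m
Smallest added distance is 884.7 m, inserting between WP3 and WP4.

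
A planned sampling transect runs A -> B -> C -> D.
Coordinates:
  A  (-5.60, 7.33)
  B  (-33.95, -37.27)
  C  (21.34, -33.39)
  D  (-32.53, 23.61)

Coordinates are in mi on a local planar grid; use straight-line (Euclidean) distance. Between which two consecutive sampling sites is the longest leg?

Leg distances:
A→B: 52.8 mi
B→C: 55.4 mi
C→D: 78.4 mi
The longest leg is C–D at 78.4 mi.

C–D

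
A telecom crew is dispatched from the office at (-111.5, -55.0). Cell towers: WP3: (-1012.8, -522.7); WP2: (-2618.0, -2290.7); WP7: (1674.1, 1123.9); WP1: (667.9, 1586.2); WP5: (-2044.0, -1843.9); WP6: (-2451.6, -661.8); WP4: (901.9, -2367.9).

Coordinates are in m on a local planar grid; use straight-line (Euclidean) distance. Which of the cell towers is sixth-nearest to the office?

WP5

Distances from the office ((-111.5, -55.0)):
WP3: 1015.4 m
WP1: 1816.9 m
WP7: 2139.7 m
WP6: 2417.5 m
WP4: 2525.2 m
WP5: 2633.4 m
WP2: 3358.7 m
The sixth-nearest is WP5 at 2633.4 m.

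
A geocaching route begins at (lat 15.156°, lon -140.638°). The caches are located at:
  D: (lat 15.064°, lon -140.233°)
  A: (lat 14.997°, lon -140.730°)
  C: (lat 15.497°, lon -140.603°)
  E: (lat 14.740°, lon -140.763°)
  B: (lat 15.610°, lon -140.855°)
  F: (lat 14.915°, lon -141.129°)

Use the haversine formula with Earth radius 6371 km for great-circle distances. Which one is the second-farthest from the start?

B

Distances from the start ((lat 15.156°, lon -140.638°)):
F: 59.1 km
B: 55.6 km
E: 48.2 km
D: 44.7 km
C: 38.1 km
A: 20.3 km
The second-farthest is B at 55.6 km.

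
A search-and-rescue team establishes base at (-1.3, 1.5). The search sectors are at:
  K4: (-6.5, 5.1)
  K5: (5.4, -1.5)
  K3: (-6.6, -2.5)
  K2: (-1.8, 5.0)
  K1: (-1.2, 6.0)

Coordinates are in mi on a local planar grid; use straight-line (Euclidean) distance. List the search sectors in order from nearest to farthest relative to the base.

K2, K1, K4, K3, K5

Distance from the base at (-1.3, 1.5) to each:
K2 (-1.8, 5.0): 3.5 mi
K1 (-1.2, 6.0): 4.5 mi
K4 (-6.5, 5.1): 6.3 mi
K3 (-6.6, -2.5): 6.6 mi
K5 (5.4, -1.5): 7.3 mi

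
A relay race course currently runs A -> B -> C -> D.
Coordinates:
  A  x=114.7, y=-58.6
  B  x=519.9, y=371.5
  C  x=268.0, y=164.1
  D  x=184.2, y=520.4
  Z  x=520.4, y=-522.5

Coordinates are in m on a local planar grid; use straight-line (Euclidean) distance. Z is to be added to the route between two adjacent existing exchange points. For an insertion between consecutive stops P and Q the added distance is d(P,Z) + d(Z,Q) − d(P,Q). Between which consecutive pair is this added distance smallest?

between A and B

Added distance for inserting Z between each consecutive pair:
A–B: 919.4 m
B–C: 1299.2 m
C–D: 1461.3 m
Smallest added distance is 919.4 m, inserting between A and B.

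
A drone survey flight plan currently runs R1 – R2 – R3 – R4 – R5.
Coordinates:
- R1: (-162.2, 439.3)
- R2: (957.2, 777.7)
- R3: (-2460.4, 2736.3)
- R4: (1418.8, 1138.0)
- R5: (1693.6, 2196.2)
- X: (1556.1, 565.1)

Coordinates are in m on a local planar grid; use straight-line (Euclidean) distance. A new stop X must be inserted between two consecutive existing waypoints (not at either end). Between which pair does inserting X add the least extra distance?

Added distance for inserting X between each consecutive pair:
R1–R2: 1189.0 m
R2–R3: 1262.3 m
R3–R4: 959.3 m
R4–R5: 1132.7 m
Smallest added distance is 959.3 m, inserting between R3 and R4.

between R3 and R4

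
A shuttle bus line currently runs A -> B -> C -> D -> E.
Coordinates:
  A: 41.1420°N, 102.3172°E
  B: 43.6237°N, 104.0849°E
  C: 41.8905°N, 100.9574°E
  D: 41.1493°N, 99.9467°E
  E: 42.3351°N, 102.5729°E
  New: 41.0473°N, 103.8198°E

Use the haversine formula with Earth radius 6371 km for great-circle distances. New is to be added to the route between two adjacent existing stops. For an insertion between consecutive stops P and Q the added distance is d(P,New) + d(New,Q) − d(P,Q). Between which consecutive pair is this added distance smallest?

Added distance for inserting New between each consecutive pair:
A–B: 101.9 km
B–C: 223.7 km
C–D: 463.2 km
D–E: 246.8 km
Smallest added distance is 101.9 km, inserting between A and B.

between A and B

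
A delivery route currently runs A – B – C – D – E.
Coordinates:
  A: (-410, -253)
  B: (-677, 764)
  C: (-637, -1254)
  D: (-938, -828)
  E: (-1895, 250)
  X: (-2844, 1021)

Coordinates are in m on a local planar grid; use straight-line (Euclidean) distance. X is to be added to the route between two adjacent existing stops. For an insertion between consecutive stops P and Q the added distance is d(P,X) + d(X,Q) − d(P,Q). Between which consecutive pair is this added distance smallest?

between D and E

Added distance for inserting X between each consecutive pair:
A–B: 3878.0 m
B–C: 3333.4 m
C–D: 5303.5 m
D–E: 2436.7 m
Smallest added distance is 2436.7 m, inserting between D and E.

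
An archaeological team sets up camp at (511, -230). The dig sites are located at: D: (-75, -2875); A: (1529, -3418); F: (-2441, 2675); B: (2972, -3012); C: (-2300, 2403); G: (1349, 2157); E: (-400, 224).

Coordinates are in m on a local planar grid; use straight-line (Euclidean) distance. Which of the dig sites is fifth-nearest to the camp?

Distance to each, sorted:
E: 1017.9 m
G: 2529.8 m
D: 2709.1 m
A: 3346.6 m
B: 3714.3 m
C: 3851.5 m
F: 4141.7 m
The fifth-nearest is B at 3714.3 m.

B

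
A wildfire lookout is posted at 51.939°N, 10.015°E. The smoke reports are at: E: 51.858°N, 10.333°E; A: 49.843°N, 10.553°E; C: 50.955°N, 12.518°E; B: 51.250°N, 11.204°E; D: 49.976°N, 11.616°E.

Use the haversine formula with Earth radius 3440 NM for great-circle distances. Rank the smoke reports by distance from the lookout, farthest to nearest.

D, A, C, B, E

Distance from the lookout at 51.939°N, 10.015°E to each:
D 49.976°N, 11.616°E: 132.5 NM
A 49.843°N, 10.553°E: 127.5 NM
C 50.955°N, 12.518°E: 110.7 NM
B 51.250°N, 11.204°E: 60.6 NM
E 51.858°N, 10.333°E: 12.7 NM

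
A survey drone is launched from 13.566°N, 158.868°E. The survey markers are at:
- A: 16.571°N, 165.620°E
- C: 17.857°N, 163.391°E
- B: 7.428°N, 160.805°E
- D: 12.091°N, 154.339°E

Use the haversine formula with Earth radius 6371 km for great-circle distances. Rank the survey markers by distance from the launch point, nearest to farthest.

Distances from the launch point:
D 12.091°N, 154.339°E: 517.7 km
C 17.857°N, 163.391°E: 679.6 km
B 7.428°N, 160.805°E: 714.6 km
A 16.571°N, 165.620°E: 798.2 km

D, C, B, A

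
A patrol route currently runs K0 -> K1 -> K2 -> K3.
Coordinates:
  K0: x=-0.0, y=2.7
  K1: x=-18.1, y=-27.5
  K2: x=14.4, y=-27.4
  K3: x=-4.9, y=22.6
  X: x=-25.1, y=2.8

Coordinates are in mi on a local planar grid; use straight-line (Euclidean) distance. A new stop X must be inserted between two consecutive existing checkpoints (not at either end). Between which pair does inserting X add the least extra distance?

Added distance for inserting X between each consecutive pair:
K0–K1: 21.0 mi
K1–K2: 48.3 mi
K2–K3: 24.4 mi
Smallest added distance is 21.0 mi, inserting between K0 and K1.

between K0 and K1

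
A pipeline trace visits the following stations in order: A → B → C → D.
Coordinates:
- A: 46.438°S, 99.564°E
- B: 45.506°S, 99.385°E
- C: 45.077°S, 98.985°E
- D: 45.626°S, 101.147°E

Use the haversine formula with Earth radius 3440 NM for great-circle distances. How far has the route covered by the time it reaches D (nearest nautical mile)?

Leg distances:
A→B: 56.5 NM  (cumulative 56.5 NM)
B→C: 30.8 NM  (cumulative 87.3 NM)
C→D: 97.0 NM  (cumulative 184.2 NM)
Cumulative distance at D ≈ 184 NM.

184 NM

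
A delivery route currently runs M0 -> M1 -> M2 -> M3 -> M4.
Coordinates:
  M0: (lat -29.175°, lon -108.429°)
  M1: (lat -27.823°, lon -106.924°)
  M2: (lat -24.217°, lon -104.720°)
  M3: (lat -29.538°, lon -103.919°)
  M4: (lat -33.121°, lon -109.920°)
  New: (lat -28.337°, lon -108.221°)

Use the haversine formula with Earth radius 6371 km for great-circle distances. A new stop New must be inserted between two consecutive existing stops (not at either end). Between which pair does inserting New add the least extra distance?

Added distance for inserting New between each consecutive pair:
M0–M1: 24.5 km
M1–M2: 257.9 km
M2–M3: 418.3 km
M3–M4: 300.3 km
Smallest added distance is 24.5 km, inserting between M0 and M1.

between M0 and M1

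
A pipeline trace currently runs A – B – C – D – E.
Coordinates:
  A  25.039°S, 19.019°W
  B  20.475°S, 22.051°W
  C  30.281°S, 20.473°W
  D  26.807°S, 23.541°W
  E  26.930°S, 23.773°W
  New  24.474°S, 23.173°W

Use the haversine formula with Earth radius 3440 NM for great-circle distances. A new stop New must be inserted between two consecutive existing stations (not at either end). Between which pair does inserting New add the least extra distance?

between B and C

Added distance for inserting New between each consecutive pair:
A–B: 155.7 NM
B–C: 30.3 NM
C–D: 254.7 NM
D–E: 278.0 NM
Smallest added distance is 30.3 NM, inserting between B and C.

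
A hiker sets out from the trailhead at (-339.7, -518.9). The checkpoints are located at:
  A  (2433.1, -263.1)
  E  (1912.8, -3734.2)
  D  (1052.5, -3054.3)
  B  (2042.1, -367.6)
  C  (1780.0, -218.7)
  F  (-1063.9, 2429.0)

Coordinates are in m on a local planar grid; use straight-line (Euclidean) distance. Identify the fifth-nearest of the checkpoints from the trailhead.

F

Distances from the trailhead ((-339.7, -518.9)):
C: 2140.9 m
B: 2386.6 m
A: 2784.6 m
D: 2892.5 m
F: 3035.6 m
E: 3925.8 m
The fifth-nearest is F at 3035.6 m.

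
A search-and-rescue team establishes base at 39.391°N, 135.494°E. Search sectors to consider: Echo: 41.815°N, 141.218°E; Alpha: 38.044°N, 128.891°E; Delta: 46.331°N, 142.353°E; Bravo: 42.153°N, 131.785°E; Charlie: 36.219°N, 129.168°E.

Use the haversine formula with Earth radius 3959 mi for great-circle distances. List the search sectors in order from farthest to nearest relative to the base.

Delta, Charlie, Alpha, Echo, Bravo

Distance from the base at 39.391°N, 135.494°E to each:
Delta 46.331°N, 142.353°E: 591.6 mi
Charlie 36.219°N, 129.168°E: 408.9 mi
Alpha 38.044°N, 128.891°E: 367.9 mi
Echo 41.815°N, 141.218°E: 343.7 mi
Bravo 42.153°N, 131.785°E: 272.1 mi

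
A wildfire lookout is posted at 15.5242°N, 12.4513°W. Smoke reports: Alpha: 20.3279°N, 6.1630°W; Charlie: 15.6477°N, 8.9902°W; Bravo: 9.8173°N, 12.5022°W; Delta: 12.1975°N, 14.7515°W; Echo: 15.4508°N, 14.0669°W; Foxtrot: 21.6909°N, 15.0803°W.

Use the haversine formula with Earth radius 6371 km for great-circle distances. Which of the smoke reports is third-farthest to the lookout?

Distances from the lookout (15.5242°N, 12.4513°W):
Alpha: 853.0 km
Foxtrot: 739.5 km
Bravo: 634.6 km
Delta: 445.5 km
Charlie: 371.0 km
Echo: 173.3 km
The third-farthest is Bravo at 634.6 km.

Bravo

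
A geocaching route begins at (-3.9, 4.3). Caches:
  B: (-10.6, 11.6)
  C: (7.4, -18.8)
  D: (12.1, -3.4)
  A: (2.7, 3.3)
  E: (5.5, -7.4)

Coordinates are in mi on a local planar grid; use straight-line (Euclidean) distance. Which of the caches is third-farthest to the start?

E

Distances from the start ((-3.9, 4.3)):
C: 25.7 mi
D: 17.8 mi
E: 15.0 mi
B: 9.9 mi
A: 6.7 mi
The third-farthest is E at 15.0 mi.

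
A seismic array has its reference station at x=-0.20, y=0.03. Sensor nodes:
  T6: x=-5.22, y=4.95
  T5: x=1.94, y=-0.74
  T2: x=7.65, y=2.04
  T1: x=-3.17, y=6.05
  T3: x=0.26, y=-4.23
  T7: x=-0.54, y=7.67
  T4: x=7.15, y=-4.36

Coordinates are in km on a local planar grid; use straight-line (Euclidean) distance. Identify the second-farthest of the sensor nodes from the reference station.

T2

Distance to each, sorted:
T4: 8.6 km
T2: 8.1 km
T7: 7.6 km
T6: 7.0 km
T1: 6.7 km
T3: 4.3 km
T5: 2.3 km
The second-farthest is T2 at 8.1 km.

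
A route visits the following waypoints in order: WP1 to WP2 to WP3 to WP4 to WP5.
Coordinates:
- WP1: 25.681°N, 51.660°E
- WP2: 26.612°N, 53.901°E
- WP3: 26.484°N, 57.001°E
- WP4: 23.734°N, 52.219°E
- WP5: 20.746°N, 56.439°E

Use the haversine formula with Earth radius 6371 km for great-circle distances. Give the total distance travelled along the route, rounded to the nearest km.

1672 km

Leg distances:
WP1→WP2: 246.5 km  (cumulative 246.5 km)
WP2→WP3: 308.7 km  (cumulative 555.2 km)
WP3→WP4: 570.3 km  (cumulative 1125.5 km)
WP4→WP5: 546.8 km  (cumulative 1672.2 km)
Total route length ≈ 1672 km.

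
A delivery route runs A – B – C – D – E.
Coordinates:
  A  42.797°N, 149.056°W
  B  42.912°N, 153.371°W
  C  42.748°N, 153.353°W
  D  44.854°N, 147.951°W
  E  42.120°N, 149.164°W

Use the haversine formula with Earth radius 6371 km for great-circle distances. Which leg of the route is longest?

C–D

Leg distances:
A→B: 351.9 km
B→C: 18.3 km
C→D: 492.6 km
D→E: 319.4 km
The longest leg is C–D at 492.6 km.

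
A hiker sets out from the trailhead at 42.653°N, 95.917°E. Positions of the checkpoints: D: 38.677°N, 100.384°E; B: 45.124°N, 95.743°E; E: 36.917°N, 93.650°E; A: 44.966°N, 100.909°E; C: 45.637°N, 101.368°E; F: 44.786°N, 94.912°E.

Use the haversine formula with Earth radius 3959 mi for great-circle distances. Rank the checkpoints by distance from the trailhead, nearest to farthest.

Distance from the trailhead at 42.653°N, 95.917°E to each:
F 44.786°N, 94.912°E: 155.7 mi
B 45.124°N, 95.743°E: 171.0 mi
A 44.966°N, 100.909°E: 295.7 mi
C 45.637°N, 101.368°E: 339.8 mi
D 38.677°N, 100.384°E: 360.8 mi
E 36.917°N, 93.650°E: 414.2 mi

F, B, A, C, D, E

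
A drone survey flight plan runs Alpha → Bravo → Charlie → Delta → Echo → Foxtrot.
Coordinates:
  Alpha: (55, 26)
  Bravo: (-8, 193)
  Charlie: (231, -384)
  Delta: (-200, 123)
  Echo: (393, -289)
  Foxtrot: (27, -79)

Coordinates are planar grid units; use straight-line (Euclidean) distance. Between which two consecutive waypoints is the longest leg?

Leg distances:
Alpha→Bravo: 178.5
Bravo→Charlie: 624.5
Charlie→Delta: 665.4
Delta→Echo: 722.1
Echo→Foxtrot: 422.0
The longest leg is Delta–Echo at 722.1.

Delta–Echo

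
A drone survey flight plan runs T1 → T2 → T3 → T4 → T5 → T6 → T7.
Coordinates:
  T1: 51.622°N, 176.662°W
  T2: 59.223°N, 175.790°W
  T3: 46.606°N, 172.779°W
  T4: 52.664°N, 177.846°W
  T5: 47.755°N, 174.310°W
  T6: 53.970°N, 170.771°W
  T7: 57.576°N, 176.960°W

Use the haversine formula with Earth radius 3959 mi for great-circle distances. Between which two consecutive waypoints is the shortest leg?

Leg distances:
T1→T2: 526.3 mi
T2→T3: 880.6 mi
T3→T4: 475.8 mi
T4→T5: 373.4 mi
T5→T6: 456.2 mi
T6→T7: 346.1 mi
The shortest leg is T6–T7 at 346.1 mi.

T6–T7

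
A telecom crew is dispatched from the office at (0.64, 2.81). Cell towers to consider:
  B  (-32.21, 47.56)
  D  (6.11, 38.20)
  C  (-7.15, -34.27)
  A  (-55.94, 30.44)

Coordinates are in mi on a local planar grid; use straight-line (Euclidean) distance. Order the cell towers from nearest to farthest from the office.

Distance from the office at (0.64, 2.81) to each:
D (6.11, 38.20): 35.8 mi
C (-7.15, -34.27): 37.9 mi
B (-32.21, 47.56): 55.5 mi
A (-55.94, 30.44): 63.0 mi

D, C, B, A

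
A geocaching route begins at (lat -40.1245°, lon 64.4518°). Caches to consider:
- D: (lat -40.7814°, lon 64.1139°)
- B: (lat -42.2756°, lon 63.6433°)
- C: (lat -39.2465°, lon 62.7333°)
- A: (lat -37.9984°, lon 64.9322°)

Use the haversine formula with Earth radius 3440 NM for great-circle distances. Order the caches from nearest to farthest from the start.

Computing each great-circle distance from (lat -40.1245°, lon 64.4518°):
D (lat -40.7814°, lon 64.1139°): 42.4 NM
C (lat -39.2465°, lon 62.7333°): 95.3 NM
A (lat -37.9984°, lon 64.9322°): 129.6 NM
B (lat -42.2756°, lon 63.6433°): 134.2 NM

D, C, A, B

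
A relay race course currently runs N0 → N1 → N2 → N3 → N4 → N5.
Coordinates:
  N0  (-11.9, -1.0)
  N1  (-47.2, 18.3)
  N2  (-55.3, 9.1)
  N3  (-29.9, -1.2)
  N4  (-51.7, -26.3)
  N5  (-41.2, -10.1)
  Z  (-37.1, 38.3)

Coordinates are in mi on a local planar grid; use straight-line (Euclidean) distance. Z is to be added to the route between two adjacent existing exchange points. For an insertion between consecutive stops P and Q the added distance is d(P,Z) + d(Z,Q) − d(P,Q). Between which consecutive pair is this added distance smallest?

between N0 and N1

Added distance for inserting Z between each consecutive pair:
N0–N1: 28.9 mi
N1–N2: 44.6 mi
N2–N3: 47.1 mi
N3–N4: 73.1 mi
N4–N5: 95.5 mi
Smallest added distance is 28.9 mi, inserting between N0 and N1.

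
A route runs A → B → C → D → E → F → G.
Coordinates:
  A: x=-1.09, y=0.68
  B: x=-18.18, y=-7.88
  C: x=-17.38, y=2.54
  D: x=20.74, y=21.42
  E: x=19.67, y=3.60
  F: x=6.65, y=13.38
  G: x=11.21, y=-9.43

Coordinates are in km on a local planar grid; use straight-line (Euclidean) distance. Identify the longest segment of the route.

C–D

Leg distances:
A→B: 19.1 km
B→C: 10.5 km
C→D: 42.5 km
D→E: 17.9 km
E→F: 16.3 km
F→G: 23.3 km
The longest leg is C–D at 42.5 km.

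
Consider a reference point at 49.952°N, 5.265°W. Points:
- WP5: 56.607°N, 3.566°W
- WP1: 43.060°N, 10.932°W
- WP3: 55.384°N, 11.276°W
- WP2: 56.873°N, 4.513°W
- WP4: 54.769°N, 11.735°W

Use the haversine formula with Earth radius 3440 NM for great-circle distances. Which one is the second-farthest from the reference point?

Distances from the reference point (49.952°N, 5.265°W):
WP1: 475.1 NM
WP2: 416.4 NM
WP5: 404.2 NM
WP3: 392.4 NM
WP4: 373.7 NM
The second-farthest is WP2 at 416.4 NM.

WP2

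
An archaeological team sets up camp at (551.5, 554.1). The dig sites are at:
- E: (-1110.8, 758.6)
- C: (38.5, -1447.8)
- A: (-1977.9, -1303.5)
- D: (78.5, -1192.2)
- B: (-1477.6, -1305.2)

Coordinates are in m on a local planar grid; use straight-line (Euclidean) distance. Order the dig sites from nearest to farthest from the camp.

E, D, C, B, A

Computing each straight-line distance from (551.5, 554.1):
E (-1110.8, 758.6): 1674.8 m
D (78.5, -1192.2): 1809.2 m
C (38.5, -1447.8): 2066.6 m
B (-1477.6, -1305.2): 2752.1 m
A (-1977.9, -1303.5): 3138.2 m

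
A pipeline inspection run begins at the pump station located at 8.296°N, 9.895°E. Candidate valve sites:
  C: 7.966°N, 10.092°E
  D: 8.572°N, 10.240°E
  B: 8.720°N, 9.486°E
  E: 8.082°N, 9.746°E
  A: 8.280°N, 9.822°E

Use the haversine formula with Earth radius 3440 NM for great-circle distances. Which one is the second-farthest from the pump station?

Distance to each, sorted:
B: 35.2 NM
D: 26.4 NM
C: 23.0 NM
E: 15.6 NM
A: 4.4 NM
The second-farthest is D at 26.4 NM.

D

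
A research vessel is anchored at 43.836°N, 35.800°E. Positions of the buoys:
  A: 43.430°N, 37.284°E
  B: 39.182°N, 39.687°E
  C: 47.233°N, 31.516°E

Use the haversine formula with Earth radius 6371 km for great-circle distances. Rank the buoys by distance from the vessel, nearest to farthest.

A, C, B

Distance from the vessel at 43.836°N, 35.800°E to each:
A 43.430°N, 37.284°E: 127.7 km
C 47.233°N, 31.516°E: 503.8 km
B 39.182°N, 39.687°E: 610.2 km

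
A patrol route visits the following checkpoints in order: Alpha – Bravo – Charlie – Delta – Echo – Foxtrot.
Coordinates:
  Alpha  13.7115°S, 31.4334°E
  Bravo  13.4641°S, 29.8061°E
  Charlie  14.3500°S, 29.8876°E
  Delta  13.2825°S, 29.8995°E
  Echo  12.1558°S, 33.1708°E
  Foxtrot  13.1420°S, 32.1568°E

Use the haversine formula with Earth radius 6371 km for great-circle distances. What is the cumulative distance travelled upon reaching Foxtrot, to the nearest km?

Leg distances:
Alpha→Bravo: 178.0 km  (cumulative 178.0 km)
Bravo→Charlie: 98.9 km  (cumulative 276.9 km)
Charlie→Delta: 118.7 km  (cumulative 395.6 km)
Delta→Echo: 376.3 km  (cumulative 771.9 km)
Echo→Foxtrot: 155.3 km  (cumulative 927.2 km)
Cumulative distance at Foxtrot ≈ 927 km.

927 km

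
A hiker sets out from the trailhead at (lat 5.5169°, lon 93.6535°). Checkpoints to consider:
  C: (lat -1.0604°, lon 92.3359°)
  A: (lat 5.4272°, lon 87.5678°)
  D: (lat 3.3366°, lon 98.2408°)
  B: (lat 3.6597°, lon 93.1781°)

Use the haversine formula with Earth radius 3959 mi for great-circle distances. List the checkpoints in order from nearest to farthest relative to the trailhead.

Computing each great-circle distance from (lat 5.5169°, lon 93.6535°):
B (lat 3.6597°, lon 93.1781°): 132.4 mi
D (lat 3.3366°, lon 98.2408°): 350.1 mi
A (lat 5.4272°, lon 87.5678°): 418.6 mi
C (lat -1.0604°, lon 92.3359°): 463.5 mi

B, D, A, C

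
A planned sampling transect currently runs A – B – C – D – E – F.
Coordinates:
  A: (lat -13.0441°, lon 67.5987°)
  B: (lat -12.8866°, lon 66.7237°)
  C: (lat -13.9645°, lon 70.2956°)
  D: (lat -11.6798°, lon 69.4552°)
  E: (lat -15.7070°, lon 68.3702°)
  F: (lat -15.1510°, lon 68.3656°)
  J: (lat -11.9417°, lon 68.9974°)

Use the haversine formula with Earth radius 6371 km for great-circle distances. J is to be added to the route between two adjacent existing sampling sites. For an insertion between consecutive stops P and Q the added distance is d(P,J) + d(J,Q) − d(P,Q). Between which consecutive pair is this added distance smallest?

between D and E

Added distance for inserting J between each consecutive pair:
A–B: 367.1 km
B–C: 129.1 km
C–D: 53.1 km
D–E: 19.0 km
E–F: 725.6 km
Smallest added distance is 19.0 km, inserting between D and E.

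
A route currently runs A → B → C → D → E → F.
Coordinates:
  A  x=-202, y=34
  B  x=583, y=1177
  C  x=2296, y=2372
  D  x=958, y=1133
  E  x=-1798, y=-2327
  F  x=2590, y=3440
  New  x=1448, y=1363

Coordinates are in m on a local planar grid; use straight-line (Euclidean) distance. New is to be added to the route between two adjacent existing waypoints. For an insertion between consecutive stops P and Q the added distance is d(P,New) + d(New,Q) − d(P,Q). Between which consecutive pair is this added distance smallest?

Added distance for inserting New between each consecutive pair:
A–B: 1616.8 m
B–C: 114.2 m
C–D: 35.8 m
D–E: 1032.4 m
E–F: 38.2 m
Smallest added distance is 35.8 m, inserting between C and D.

between C and D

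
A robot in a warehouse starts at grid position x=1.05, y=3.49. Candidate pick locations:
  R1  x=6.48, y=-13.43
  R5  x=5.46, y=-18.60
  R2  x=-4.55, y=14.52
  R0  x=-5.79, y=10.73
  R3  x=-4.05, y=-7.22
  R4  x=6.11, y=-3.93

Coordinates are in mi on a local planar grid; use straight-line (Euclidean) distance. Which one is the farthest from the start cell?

R5

Distance to each, sorted:
R5: 22.5 mi
R1: 17.8 mi
R2: 12.4 mi
R3: 11.9 mi
R0: 10.0 mi
R4: 9.0 mi
The farthest is R5 at 22.5 mi.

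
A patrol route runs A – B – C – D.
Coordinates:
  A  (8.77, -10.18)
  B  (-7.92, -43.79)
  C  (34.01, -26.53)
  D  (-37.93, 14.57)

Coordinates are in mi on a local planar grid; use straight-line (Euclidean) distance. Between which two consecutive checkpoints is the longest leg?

C–D

Leg distances:
A→B: 37.5 mi
B→C: 45.3 mi
C→D: 82.9 mi
The longest leg is C–D at 82.9 mi.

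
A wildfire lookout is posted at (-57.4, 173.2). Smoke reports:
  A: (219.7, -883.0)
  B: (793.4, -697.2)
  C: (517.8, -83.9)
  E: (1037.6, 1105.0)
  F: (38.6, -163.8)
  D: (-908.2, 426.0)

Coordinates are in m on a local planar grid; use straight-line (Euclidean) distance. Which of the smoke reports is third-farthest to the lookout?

A

Distances from the lookout ((-57.4, 173.2)):
E: 1437.8 m
B: 1217.2 m
A: 1091.9 m
D: 887.6 m
C: 630.0 m
F: 350.4 m
The third-farthest is A at 1091.9 m.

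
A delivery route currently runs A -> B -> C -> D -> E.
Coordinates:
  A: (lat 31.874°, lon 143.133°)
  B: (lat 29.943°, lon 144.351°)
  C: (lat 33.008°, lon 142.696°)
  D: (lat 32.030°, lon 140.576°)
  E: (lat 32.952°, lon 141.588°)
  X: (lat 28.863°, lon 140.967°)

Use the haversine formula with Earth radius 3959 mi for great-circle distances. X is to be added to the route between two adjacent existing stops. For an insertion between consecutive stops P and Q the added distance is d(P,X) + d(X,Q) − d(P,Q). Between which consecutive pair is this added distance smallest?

Added distance for inserting X between each consecutive pair:
A–B: 310.1 mi
B–C: 288.0 mi
C–D: 383.4 mi
D–E: 418.2 mi
Smallest added distance is 288.0 mi, inserting between B and C.

between B and C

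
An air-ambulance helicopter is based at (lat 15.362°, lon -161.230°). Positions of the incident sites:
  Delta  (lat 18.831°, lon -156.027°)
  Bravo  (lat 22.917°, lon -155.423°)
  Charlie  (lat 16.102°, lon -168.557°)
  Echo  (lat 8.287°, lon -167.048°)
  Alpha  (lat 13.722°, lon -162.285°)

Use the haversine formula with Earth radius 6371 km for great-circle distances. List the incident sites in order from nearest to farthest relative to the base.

Distances from the base:
Alpha (lat 13.722°, lon -162.285°): 214.8 km
Delta (lat 18.831°, lon -156.027°): 674.1 km
Charlie (lat 16.102°, lon -168.557°): 788.5 km
Echo (lat 8.287°, lon -167.048°): 1009.6 km
Bravo (lat 22.917°, lon -155.423°): 1037.8 km

Alpha, Delta, Charlie, Echo, Bravo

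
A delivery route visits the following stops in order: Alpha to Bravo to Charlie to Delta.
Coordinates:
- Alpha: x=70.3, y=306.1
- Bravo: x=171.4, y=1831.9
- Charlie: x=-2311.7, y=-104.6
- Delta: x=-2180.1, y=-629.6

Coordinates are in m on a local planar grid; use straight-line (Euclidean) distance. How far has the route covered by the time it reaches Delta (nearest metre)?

Leg distances:
Alpha→Bravo: 1529.1 m  (cumulative 1529.1 m)
Bravo→Charlie: 3148.9 m  (cumulative 4678.1 m)
Charlie→Delta: 541.2 m  (cumulative 5219.3 m)
Cumulative distance at Delta ≈ 5219 m.

5219 m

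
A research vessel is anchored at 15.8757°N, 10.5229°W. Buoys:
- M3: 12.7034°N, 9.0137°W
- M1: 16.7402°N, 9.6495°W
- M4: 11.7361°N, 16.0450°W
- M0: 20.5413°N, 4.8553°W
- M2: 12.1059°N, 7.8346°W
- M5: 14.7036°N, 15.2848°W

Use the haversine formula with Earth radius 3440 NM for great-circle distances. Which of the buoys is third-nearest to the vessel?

M2

Distances from the vessel (15.8757°N, 10.5229°W):
M1: 72.3 NM
M3: 209.7 NM
M2: 275.2 NM
M5: 284.6 NM
M4: 406.7 NM
M0: 427.6 NM
The third-nearest is M2 at 275.2 NM.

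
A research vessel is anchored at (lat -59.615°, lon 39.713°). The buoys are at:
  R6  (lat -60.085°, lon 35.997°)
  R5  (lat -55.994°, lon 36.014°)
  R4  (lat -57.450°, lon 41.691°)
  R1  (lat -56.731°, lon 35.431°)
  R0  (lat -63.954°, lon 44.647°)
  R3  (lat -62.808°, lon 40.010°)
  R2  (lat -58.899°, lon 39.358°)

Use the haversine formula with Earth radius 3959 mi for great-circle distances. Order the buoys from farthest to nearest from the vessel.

R0, R5, R1, R3, R4, R6, R2

Computing each great-circle distance from (lat -59.615°, lon 39.713°):
R0 (lat -63.954°, lon 44.647°): 340.2 mi
R5 (lat -55.994°, lon 36.014°): 284.8 mi
R1 (lat -56.731°, lon 35.431°): 253.0 mi
R3 (lat -62.808°, lon 40.010°): 220.8 mi
R4 (lat -57.450°, lon 41.691°): 165.7 mi
R6 (lat -60.085°, lon 35.997°): 133.0 mi
R2 (lat -58.899°, lon 39.358°): 51.0 mi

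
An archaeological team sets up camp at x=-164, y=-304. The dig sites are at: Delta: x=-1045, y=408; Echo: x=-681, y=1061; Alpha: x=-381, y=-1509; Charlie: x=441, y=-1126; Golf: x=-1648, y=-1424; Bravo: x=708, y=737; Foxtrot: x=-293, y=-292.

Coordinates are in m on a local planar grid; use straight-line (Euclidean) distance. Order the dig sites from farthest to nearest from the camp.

Computing each straight-line distance from x=-164, y=-304:
Golf x=-1648, y=-1424: 1859.2 m
Echo x=-681, y=1061: 1459.6 m
Bravo x=708, y=737: 1358.0 m
Alpha x=-381, y=-1509: 1224.4 m
Delta x=-1045, y=408: 1132.7 m
Charlie x=441, y=-1126: 1020.6 m
Foxtrot x=-293, y=-292: 129.6 m

Golf, Echo, Bravo, Alpha, Delta, Charlie, Foxtrot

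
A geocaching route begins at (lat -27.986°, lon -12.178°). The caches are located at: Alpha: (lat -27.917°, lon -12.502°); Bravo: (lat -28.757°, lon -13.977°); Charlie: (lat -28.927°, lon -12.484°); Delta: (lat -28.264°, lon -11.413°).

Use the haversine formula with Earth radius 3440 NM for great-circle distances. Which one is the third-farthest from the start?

Delta

Distance to each, sorted:
Bravo: 105.7 NM
Charlie: 58.8 NM
Delta: 43.8 NM
Alpha: 17.7 NM
The third-farthest is Delta at 43.8 NM.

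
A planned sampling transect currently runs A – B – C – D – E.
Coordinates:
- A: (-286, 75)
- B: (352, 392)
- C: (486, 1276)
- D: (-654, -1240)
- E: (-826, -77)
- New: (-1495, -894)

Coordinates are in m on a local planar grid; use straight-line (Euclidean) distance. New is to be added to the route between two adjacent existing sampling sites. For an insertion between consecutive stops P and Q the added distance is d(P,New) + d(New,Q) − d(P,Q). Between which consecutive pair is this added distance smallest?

Added distance for inserting New between each consecutive pair:
A–B: 3087.6 m
B–C: 4294.7 m
C–D: 1085.4 m
D–E: 789.7 m
Smallest added distance is 789.7 m, inserting between D and E.

between D and E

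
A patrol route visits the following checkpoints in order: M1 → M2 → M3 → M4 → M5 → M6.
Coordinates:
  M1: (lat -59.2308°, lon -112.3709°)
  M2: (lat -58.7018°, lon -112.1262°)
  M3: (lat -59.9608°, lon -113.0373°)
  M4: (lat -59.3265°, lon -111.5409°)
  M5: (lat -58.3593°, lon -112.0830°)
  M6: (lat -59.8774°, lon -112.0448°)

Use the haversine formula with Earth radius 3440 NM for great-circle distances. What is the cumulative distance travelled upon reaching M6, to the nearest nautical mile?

Leg distances:
M1→M2: 32.7 NM  (cumulative 32.7 NM)
M2→M3: 80.6 NM  (cumulative 113.2 NM)
M3→M4: 59.3 NM  (cumulative 172.5 NM)
M4→M5: 60.5 NM  (cumulative 232.9 NM)
M5→M6: 91.2 NM  (cumulative 324.1 NM)
Cumulative distance at M6 ≈ 324 NM.

324 NM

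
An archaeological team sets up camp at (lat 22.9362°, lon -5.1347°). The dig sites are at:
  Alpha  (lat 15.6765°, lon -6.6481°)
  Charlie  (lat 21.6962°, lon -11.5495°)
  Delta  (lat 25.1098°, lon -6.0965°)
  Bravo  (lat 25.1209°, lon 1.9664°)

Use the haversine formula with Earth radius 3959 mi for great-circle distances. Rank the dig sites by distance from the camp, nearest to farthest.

Delta, Charlie, Bravo, Alpha

Distance from the camp at (lat 22.9362°, lon -5.1347°) to each:
Delta (lat 25.1098°, lon -6.0965°): 162.0 mi
Charlie (lat 21.6962°, lon -11.5495°): 418.9 mi
Bravo (lat 25.1209°, lon 1.9664°): 472.8 mi
Alpha (lat 15.6765°, lon -6.6481°): 511.2 mi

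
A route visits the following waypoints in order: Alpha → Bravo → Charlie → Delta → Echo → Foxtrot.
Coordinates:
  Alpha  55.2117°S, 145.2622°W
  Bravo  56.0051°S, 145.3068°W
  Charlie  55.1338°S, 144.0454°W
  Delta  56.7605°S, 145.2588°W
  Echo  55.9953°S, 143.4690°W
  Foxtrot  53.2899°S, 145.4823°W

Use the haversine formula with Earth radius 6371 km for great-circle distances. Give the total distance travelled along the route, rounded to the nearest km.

Leg distances:
Alpha→Bravo: 88.3 km  (cumulative 88.3 km)
Bravo→Charlie: 125.2 km  (cumulative 213.5 km)
Charlie→Delta: 196.0 km  (cumulative 409.5 km)
Delta→Echo: 139.2 km  (cumulative 548.7 km)
Echo→Foxtrot: 327.5 km  (cumulative 876.2 km)
Total route length ≈ 876 km.

876 km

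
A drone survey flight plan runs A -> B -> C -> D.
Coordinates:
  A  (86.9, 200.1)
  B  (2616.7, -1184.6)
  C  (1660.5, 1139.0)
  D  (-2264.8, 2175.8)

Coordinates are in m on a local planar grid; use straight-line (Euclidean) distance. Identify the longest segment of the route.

C–D

Leg distances:
A→B: 2884.0 m
B→C: 2512.7 m
C→D: 4059.9 m
The longest leg is C–D at 4059.9 m.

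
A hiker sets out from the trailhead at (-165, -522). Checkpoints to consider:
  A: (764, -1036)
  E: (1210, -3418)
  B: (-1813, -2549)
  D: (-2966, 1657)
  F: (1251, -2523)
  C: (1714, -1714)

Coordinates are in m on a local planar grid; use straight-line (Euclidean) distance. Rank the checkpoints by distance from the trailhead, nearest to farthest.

A, C, F, B, E, D

Distances from the trailhead:
A (764, -1036): 1061.7 m
C (1714, -1714): 2225.2 m
F (1251, -2523): 2451.3 m
B (-1813, -2549): 2612.4 m
E (1210, -3418): 3205.8 m
D (-2966, 1657): 3548.8 m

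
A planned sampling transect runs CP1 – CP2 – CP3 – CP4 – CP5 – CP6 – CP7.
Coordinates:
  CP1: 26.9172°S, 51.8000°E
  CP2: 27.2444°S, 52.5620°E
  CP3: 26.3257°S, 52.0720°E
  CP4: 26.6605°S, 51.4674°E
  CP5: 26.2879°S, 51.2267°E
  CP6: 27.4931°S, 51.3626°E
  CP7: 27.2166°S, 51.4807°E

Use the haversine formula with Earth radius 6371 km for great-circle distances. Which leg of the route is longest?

CP5–CP6

Leg distances:
CP1→CP2: 83.8 km
CP2→CP3: 113.1 km
CP3→CP4: 70.8 km
CP4→CP5: 47.9 km
CP5→CP6: 134.7 km
CP6→CP7: 32.9 km
The longest leg is CP5–CP6 at 134.7 km.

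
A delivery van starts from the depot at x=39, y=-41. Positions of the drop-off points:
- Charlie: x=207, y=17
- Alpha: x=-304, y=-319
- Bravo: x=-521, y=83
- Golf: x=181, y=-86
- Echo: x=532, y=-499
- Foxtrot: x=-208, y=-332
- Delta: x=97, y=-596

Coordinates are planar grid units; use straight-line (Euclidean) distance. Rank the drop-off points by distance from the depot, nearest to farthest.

Golf, Charlie, Foxtrot, Alpha, Delta, Bravo, Echo

Distance from the depot at x=39, y=-41 to each:
Golf x=181, y=-86: 149.0
Charlie x=207, y=17: 177.7
Foxtrot x=-208, y=-332: 381.7
Alpha x=-304, y=-319: 441.5
Delta x=97, y=-596: 558.0
Bravo x=-521, y=83: 573.6
Echo x=532, y=-499: 672.9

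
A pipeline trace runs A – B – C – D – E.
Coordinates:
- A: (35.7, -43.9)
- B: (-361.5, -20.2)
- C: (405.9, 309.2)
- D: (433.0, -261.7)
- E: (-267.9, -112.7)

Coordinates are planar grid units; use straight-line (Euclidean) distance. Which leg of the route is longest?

B–C

Leg distances:
A→B: 397.9
B→C: 835.1
C→D: 571.5
D→E: 716.6
The longest leg is B–C at 835.1.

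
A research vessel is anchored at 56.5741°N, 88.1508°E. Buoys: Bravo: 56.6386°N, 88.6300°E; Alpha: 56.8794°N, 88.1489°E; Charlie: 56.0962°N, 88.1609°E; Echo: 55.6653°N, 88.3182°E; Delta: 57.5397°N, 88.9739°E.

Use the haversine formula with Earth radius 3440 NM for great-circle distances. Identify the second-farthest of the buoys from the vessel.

Echo

Distances from the vessel (56.5741°N, 88.1508°E):
Delta: 63.9 NM
Echo: 54.9 NM
Charlie: 28.7 NM
Alpha: 18.3 NM
Bravo: 16.3 NM
The second-farthest is Echo at 54.9 NM.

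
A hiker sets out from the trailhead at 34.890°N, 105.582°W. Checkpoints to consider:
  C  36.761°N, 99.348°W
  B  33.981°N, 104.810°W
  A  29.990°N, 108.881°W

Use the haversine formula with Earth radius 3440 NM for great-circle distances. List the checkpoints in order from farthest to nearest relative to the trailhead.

Computing each great-circle distance from 34.890°N, 105.582°W:
A 29.990°N, 108.881°W: 338.3 NM
C 36.761°N, 99.348°W: 323.5 NM
B 33.981°N, 104.810°W: 66.6 NM

A, C, B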